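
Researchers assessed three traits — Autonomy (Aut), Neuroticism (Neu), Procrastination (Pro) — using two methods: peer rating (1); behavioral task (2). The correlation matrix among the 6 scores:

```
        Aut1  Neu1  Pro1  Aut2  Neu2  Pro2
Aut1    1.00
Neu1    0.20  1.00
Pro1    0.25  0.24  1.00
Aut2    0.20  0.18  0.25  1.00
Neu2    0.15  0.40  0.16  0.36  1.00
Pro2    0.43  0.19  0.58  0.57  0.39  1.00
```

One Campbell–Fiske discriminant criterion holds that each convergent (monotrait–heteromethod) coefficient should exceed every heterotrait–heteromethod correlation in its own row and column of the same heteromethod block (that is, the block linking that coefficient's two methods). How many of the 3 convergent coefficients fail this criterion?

1

Each convergent coefficient versus the relevant comparison correlations:
Aut (methods 1·2): 0.20 vs {0.15, 0.18, 0.43, 0.25} → fail.
Neu (methods 1·2): 0.40 vs {0.18, 0.15, 0.19, 0.16} → pass.
Pro (methods 1·2): 0.58 vs {0.25, 0.43, 0.16, 0.19} → pass.
1 of 3 fail.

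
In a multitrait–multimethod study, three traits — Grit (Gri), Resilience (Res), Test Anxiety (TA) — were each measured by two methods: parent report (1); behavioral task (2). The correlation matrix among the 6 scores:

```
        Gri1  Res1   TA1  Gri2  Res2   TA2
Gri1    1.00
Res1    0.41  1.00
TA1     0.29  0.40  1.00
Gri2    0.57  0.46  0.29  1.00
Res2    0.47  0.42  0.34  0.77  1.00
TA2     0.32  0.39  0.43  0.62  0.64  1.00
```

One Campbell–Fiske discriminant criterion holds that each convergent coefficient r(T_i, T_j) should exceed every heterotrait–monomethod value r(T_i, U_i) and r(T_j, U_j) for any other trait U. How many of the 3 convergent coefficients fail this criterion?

3

Each convergent coefficient versus the relevant comparison correlations:
Gri (methods 1·2): 0.57 vs {0.41, 0.77, 0.29, 0.62} → fail.
Res (methods 1·2): 0.42 vs {0.41, 0.77, 0.40, 0.64} → fail.
TA (methods 1·2): 0.43 vs {0.29, 0.62, 0.40, 0.64} → fail.
3 of 3 fail.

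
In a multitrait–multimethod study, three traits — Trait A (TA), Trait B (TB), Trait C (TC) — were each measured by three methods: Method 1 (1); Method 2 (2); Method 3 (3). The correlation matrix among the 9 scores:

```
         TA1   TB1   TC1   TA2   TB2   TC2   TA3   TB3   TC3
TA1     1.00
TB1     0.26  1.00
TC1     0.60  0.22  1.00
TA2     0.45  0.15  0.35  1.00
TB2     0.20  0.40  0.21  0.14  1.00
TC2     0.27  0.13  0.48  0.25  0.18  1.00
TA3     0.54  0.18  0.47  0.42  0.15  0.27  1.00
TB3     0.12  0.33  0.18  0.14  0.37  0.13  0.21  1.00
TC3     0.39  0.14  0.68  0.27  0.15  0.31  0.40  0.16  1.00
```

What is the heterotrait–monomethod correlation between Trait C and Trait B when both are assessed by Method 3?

Different traits, same method: r(TC3, TB3) = 0.16.

0.16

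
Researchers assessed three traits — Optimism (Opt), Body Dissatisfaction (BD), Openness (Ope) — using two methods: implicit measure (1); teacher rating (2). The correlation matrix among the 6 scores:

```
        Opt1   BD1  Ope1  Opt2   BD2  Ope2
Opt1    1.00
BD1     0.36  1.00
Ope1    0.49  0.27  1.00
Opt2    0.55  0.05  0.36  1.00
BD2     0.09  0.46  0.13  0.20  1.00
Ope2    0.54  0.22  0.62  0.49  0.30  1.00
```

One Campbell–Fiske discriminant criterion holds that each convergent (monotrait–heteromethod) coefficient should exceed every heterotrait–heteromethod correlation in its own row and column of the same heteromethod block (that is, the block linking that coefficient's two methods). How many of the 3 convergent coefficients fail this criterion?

Each convergent coefficient versus the relevant comparison correlations:
Opt (methods 1·2): 0.55 vs {0.09, 0.05, 0.54, 0.36} → pass.
BD (methods 1·2): 0.46 vs {0.05, 0.09, 0.22, 0.13} → pass.
Ope (methods 1·2): 0.62 vs {0.36, 0.54, 0.13, 0.22} → pass.
0 of 3 fail.

0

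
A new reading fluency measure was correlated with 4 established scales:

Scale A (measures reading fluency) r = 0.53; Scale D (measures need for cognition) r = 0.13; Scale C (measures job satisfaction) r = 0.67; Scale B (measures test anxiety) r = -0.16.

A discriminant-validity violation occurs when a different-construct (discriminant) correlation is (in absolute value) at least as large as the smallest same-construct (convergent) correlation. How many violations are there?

1

Convergent (same construct = reading fluency): Scale A.
Smallest convergent = 0.53. Discriminant |r|: 0.13, 0.67, 0.16; count ≥ 0.53 → 1.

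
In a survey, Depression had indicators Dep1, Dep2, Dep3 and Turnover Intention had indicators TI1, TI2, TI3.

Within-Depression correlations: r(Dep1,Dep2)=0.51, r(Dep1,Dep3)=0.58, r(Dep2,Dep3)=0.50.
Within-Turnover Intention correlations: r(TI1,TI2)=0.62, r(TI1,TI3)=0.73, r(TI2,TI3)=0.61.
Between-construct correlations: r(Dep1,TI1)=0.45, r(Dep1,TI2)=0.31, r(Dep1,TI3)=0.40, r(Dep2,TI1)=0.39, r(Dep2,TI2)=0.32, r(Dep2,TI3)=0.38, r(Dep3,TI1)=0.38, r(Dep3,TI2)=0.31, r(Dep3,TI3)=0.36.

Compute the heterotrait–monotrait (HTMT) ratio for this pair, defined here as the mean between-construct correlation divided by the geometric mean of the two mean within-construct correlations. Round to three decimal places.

0.623

Mean between = 3.30/9 = 0.3667.
Mean within-Dep = 1.59/3 = 0.5300; mean within-TI = 1.96/3 = 0.6533.
Geometric mean = √(0.5300 × 0.6533) = 0.5884.
HTMT = 0.3667 / 0.5884 = 0.623.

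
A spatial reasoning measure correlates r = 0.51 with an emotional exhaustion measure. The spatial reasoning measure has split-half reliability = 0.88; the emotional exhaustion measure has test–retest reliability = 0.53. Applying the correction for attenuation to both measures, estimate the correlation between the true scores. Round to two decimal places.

r_true = r_obs / √(r_xx · r_yy) = 0.51 / √(0.88 × 0.53) = 0.51 / √0.4664 = 0.51 / 0.6829 ≈ 0.75.

0.75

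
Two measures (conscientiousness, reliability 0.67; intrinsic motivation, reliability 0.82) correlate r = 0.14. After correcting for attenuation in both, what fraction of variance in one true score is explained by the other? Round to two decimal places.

0.04

Disattenuated r = 0.14 / √(0.67 × 0.82) = 0.14 / 0.7412 = 0.1889.
Shared true-score variance = 0.1889² = 0.0357 ≈ 0.04.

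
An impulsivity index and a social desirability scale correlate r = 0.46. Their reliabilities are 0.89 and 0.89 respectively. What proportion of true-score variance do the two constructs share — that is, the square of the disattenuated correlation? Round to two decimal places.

0.27

Disattenuated r = 0.46 / √(0.89 × 0.89) = 0.46 / 0.8900 = 0.5169.
Shared true-score variance = 0.5169² = 0.2672 ≈ 0.27.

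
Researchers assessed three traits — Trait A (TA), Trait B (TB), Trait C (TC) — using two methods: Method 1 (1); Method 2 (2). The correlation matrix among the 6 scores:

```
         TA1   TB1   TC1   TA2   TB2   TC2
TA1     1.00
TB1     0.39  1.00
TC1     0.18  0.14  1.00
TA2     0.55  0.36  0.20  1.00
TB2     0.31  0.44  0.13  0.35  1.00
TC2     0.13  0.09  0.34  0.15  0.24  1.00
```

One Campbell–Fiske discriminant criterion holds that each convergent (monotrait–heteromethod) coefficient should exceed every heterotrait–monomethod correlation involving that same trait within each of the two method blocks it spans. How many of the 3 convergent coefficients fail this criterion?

Each convergent coefficient versus the relevant comparison correlations:
TA (methods 1·2): 0.55 vs {0.39, 0.35, 0.18, 0.15} → pass.
TB (methods 1·2): 0.44 vs {0.39, 0.35, 0.14, 0.24} → pass.
TC (methods 1·2): 0.34 vs {0.18, 0.15, 0.14, 0.24} → pass.
0 of 3 fail.

0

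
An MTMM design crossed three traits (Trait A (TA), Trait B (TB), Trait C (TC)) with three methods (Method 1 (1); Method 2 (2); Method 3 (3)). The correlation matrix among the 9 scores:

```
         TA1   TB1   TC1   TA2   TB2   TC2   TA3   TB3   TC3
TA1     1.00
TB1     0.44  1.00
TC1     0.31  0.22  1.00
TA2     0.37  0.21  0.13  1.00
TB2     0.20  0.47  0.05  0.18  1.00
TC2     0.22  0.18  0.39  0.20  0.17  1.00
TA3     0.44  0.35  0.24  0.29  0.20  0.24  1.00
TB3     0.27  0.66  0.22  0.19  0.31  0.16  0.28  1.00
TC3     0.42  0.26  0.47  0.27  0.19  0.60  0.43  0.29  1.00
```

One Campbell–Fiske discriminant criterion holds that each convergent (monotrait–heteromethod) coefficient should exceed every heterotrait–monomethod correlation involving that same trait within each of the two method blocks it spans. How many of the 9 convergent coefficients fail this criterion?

Checking each validity diagonal entry against its comparison values:
TA (methods 1·2): 0.37 vs {0.44, 0.18, 0.31, 0.20} → fail.
TA (methods 1·3): 0.44 vs {0.44, 0.28, 0.31, 0.43} → fail.
TA (methods 2·3): 0.29 vs {0.18, 0.28, 0.20, 0.43} → fail.
TB (methods 1·2): 0.47 vs {0.44, 0.18, 0.22, 0.17} → pass.
TB (methods 1·3): 0.66 vs {0.44, 0.28, 0.22, 0.29} → pass.
TB (methods 2·3): 0.31 vs {0.18, 0.28, 0.17, 0.29} → pass.
TC (methods 1·2): 0.39 vs {0.31, 0.20, 0.22, 0.17} → pass.
TC (methods 1·3): 0.47 vs {0.31, 0.43, 0.22, 0.29} → pass.
TC (methods 2·3): 0.60 vs {0.20, 0.43, 0.17, 0.29} → pass.
3 of 9 fail.

3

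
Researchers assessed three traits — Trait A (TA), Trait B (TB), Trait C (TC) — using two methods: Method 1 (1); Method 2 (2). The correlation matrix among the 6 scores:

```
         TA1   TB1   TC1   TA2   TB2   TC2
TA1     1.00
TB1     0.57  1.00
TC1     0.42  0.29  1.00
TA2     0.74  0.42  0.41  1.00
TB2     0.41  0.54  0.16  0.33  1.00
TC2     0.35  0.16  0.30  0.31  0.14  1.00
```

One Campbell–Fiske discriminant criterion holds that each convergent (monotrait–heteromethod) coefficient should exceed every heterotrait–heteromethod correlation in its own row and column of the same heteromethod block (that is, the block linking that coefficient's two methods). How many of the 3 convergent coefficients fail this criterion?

1

Checking each validity diagonal entry against its comparison values:
TA (methods 1·2): 0.74 vs {0.41, 0.42, 0.35, 0.41} → pass.
TB (methods 1·2): 0.54 vs {0.42, 0.41, 0.16, 0.16} → pass.
TC (methods 1·2): 0.30 vs {0.41, 0.35, 0.16, 0.16} → fail.
1 of 3 fail.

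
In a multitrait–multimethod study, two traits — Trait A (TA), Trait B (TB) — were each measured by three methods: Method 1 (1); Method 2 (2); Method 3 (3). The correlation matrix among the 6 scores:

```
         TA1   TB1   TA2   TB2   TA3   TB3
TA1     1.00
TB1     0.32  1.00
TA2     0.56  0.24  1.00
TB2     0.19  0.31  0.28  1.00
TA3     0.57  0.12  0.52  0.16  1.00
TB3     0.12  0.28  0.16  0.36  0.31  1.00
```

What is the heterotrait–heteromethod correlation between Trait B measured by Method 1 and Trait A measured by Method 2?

0.24

Different traits and methods: r(TB1, TA2) = 0.24.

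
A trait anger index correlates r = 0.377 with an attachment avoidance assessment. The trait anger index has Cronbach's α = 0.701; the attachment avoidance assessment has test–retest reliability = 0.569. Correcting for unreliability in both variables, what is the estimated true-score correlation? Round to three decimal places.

r_true = r_obs / √(r_xx · r_yy) = 0.377 / √(0.701 × 0.569) = 0.377 / √0.398869 = 0.377 / 0.6316 ≈ 0.597.

0.597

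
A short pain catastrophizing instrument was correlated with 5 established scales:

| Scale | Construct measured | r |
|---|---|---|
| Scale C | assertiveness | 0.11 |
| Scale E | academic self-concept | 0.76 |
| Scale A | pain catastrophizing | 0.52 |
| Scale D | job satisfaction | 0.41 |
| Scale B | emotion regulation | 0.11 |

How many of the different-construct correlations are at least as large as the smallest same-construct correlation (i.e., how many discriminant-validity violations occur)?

Convergent (same construct = pain catastrophizing): Scale A.
Smallest convergent = 0.52. Discriminant values: 0.11, 0.76, 0.41, 0.11; count ≥ 0.52 → 1.

1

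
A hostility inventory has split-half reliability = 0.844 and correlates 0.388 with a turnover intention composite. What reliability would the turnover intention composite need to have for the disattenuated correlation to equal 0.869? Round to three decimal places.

r_true = r_obs / √(r_xx · r_yy) ⇒ 0.869 = 0.388 / √(0.844 · r_yy).
√(0.844 · r_yy) = 0.388 / 0.869 = 0.4465; 0.844 · r_yy = 0.1994; r_yy = 0.1994 / 0.844 ≈ 0.236.

0.236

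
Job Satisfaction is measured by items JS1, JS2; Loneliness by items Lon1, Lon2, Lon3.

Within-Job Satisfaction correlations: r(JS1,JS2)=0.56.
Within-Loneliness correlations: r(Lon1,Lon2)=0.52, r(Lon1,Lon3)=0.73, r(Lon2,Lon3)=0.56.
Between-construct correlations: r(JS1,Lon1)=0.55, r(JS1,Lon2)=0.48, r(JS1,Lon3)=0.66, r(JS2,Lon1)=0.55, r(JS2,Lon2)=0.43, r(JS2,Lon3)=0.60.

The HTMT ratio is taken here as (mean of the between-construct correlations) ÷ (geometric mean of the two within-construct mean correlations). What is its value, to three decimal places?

Mean between = 3.27/6 = 0.5450.
Mean within-JS = 0.56/1 = 0.5600; mean within-Lon = 1.81/3 = 0.6033.
Geometric mean = √(0.5600 × 0.6033) = 0.5812.
HTMT = 0.5450 / 0.5812 = 0.938.

0.938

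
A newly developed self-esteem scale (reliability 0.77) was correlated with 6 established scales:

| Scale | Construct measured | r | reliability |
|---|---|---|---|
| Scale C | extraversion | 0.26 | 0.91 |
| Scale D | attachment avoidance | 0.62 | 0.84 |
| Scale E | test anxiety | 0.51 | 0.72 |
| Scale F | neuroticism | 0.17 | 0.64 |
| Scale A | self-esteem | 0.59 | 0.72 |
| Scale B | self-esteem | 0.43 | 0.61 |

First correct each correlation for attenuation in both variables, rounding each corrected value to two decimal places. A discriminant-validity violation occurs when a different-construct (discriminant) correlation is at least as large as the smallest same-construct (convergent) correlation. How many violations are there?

Disattenuated r (r / √(r_scale · r_new)):
  Scale C (disc): 0.26 / √(0.91·0.77) = 0.31
  Scale D (disc): 0.62 / √(0.84·0.77) = 0.77
  Scale E (disc): 0.51 / √(0.72·0.77) = 0.68
  Scale F (disc): 0.17 / √(0.64·0.77) = 0.24
  Scale A (conv): 0.59 / √(0.72·0.77) = 0.79
  Scale B (conv): 0.43 / √(0.61·0.77) = 0.63
Smallest convergent = 0.63. Discriminant values: 0.31, 0.77, 0.68, 0.24; count ≥ 0.63 → 2.

2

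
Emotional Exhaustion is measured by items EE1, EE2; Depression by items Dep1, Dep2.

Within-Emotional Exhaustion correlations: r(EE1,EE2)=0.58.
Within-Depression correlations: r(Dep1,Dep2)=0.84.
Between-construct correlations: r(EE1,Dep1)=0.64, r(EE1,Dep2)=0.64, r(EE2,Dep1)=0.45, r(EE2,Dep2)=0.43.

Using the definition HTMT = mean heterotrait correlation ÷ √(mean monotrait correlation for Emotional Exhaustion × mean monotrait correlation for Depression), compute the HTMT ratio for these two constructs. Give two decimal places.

Mean heterotrait r = 2.16/4 = 0.5400.
Mean within-EE = 0.58/1 = 0.5800; mean within-Dep = 0.84/1 = 0.8400.
Geometric mean = √(0.5800 × 0.8400) = 0.6980.
HTMT = 0.5400 / 0.6980 = 0.77.

0.77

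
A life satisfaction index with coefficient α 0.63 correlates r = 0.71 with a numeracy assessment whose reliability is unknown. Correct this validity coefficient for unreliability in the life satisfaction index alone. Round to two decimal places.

0.89

Single correction: r_c = r_obs / √r_xx = 0.71 / √0.63 = 0.71 / 0.7937 ≈ 0.89.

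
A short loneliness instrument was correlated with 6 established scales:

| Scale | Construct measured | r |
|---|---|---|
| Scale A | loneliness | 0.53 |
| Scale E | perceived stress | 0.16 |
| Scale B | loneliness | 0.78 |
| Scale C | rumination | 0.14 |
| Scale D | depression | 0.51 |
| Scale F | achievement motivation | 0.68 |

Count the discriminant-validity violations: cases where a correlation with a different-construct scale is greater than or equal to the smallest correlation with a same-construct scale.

1

Convergent (same construct = loneliness): Scale A, Scale B.
Smallest convergent = 0.53. Discriminant values: 0.16, 0.14, 0.51, 0.68; count ≥ 0.53 → 1.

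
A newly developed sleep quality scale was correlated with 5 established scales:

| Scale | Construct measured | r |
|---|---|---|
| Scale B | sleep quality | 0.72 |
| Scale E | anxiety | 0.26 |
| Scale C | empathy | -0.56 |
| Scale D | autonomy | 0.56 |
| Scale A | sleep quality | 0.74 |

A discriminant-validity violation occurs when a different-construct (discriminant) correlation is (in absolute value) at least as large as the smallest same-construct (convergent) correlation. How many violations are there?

0

Convergent (same construct = sleep quality): Scale B, Scale A.
Smallest convergent = 0.72. Discriminant |r|: 0.26, 0.56, 0.56; count ≥ 0.72 → 0.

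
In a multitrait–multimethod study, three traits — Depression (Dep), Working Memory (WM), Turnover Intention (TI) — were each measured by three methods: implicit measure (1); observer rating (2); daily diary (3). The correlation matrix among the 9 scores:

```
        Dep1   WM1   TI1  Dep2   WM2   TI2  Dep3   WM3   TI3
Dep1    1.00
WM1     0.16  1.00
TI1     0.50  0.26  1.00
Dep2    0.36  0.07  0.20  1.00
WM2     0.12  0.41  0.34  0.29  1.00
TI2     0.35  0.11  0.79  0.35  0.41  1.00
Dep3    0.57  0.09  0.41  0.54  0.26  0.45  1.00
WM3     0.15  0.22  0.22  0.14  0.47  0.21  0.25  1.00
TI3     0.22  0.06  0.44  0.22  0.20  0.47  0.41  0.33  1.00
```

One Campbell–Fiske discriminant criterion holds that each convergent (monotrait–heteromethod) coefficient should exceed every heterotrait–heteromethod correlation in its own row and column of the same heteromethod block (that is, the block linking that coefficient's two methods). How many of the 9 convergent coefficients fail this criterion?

1

Convergent coefficients and their comparison sets:
Dep (methods 1·2): 0.36 vs {0.12, 0.07, 0.35, 0.20} → pass.
Dep (methods 1·3): 0.57 vs {0.15, 0.09, 0.22, 0.41} → pass.
Dep (methods 2·3): 0.54 vs {0.14, 0.26, 0.22, 0.45} → pass.
WM (methods 1·2): 0.41 vs {0.07, 0.12, 0.11, 0.34} → pass.
WM (methods 1·3): 0.22 vs {0.09, 0.15, 0.06, 0.22} → fail.
WM (methods 2·3): 0.47 vs {0.26, 0.14, 0.20, 0.21} → pass.
TI (methods 1·2): 0.79 vs {0.20, 0.35, 0.34, 0.11} → pass.
TI (methods 1·3): 0.44 vs {0.41, 0.22, 0.22, 0.06} → pass.
TI (methods 2·3): 0.47 vs {0.45, 0.22, 0.21, 0.20} → pass.
1 of 9 fail.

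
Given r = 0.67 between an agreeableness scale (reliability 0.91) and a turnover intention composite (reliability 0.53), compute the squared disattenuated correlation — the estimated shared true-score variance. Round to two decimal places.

0.93

Disattenuated r = 0.67 / √(0.91 × 0.53) = 0.67 / 0.6945 = 0.9647.
Shared true-score variance = 0.9647² = 0.9306 ≈ 0.93.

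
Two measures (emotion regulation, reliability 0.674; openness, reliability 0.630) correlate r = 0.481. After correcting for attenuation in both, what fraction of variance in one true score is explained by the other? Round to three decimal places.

Disattenuated r = 0.481 / √(0.674 × 0.630) = 0.481 / 0.6516 = 0.7382.
Shared true-score variance = 0.7382² = 0.5449 ≈ 0.545.

0.545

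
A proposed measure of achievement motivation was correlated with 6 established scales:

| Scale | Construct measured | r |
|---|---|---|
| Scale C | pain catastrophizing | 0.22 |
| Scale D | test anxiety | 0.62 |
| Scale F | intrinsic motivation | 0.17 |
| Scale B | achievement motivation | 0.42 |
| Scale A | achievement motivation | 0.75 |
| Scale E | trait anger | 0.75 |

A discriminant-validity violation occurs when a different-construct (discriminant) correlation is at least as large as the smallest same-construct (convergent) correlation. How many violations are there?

Convergent (same construct = achievement motivation): Scale B, Scale A.
Smallest convergent = 0.42. Discriminant values: 0.22, 0.62, 0.17, 0.75; count ≥ 0.42 → 2.

2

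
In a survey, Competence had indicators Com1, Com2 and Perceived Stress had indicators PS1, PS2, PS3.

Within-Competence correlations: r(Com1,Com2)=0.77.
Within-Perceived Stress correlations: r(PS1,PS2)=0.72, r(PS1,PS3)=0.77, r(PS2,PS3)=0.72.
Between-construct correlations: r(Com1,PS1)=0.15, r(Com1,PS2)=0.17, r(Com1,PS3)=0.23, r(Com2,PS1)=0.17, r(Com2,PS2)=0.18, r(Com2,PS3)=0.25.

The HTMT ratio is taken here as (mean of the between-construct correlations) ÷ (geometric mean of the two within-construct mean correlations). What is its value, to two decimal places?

Between-construct mean = 1.15/6 = 0.1917.
Mean within-Com = 0.77/1 = 0.7700; mean within-PS = 2.21/3 = 0.7367.
Geometric mean = √(0.7700 × 0.7367) = 0.7532.
HTMT = 0.1917 / 0.7532 = 0.25.

0.25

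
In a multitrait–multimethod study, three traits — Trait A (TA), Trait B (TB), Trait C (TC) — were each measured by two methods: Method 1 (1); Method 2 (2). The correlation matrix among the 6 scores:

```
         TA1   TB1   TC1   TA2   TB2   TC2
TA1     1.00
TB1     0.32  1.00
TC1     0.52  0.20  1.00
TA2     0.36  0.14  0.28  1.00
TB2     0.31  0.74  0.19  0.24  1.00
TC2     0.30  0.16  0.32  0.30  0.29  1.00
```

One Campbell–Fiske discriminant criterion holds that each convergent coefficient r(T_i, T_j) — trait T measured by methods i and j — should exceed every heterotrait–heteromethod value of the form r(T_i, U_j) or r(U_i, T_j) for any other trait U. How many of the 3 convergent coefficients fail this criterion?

0

Checking each validity diagonal entry against its comparison values:
TA (methods 1·2): 0.36 vs {0.31, 0.14, 0.30, 0.28} → pass.
TB (methods 1·2): 0.74 vs {0.14, 0.31, 0.16, 0.19} → pass.
TC (methods 1·2): 0.32 vs {0.28, 0.30, 0.19, 0.16} → pass.
0 of 3 fail.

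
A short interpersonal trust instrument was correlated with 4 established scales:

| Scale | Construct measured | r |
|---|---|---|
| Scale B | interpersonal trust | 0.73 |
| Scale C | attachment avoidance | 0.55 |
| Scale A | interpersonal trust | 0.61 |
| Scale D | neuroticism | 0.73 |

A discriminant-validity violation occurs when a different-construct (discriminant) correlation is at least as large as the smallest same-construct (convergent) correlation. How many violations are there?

1

Convergent (same construct = interpersonal trust): Scale B, Scale A.
Smallest convergent = 0.61. Discriminant values: 0.55, 0.73; count ≥ 0.61 → 1.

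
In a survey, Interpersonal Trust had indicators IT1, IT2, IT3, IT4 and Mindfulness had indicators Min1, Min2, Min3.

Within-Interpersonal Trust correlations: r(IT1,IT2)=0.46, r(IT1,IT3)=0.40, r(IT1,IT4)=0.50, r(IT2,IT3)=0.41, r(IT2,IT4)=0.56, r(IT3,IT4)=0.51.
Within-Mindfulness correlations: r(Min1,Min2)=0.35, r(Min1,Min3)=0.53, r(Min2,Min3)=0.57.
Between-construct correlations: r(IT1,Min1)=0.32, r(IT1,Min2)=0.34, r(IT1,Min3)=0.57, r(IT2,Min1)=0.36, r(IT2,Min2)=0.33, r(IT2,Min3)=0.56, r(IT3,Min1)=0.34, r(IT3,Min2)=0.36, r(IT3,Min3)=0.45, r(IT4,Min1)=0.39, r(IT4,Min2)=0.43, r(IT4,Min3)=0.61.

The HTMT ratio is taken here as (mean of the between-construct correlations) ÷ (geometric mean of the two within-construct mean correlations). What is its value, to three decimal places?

0.882

Mean between = 5.06/12 = 0.4217.
Mean within-IT = 2.84/6 = 0.4733; mean within-Min = 1.45/3 = 0.4833.
Geometric mean = √(0.4733 × 0.4833) = 0.4783.
HTMT = 0.4217 / 0.4783 = 0.882.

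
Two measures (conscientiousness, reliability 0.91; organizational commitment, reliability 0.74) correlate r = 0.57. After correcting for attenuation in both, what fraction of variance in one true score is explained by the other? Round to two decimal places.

0.48

Disattenuated r = 0.57 / √(0.91 × 0.74) = 0.57 / 0.8206 = 0.6946.
Shared true-score variance = 0.6946² = 0.4825 ≈ 0.48.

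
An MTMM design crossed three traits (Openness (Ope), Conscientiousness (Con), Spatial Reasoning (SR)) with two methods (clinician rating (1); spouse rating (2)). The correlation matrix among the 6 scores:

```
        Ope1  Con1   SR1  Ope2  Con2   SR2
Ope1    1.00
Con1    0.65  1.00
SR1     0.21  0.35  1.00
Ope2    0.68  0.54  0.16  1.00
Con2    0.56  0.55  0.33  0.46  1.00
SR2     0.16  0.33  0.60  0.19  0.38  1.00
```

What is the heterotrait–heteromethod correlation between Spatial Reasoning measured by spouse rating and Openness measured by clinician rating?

0.16

Different traits and methods: r(SR2, Ope1) = 0.16.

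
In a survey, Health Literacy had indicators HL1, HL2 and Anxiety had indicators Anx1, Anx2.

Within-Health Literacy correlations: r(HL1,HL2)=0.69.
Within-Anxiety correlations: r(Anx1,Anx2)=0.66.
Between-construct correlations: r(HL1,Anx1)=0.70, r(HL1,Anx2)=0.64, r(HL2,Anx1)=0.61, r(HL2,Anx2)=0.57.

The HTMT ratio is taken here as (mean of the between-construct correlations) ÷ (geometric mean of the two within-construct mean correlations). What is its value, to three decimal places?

Mean heterotrait r = 2.52/4 = 0.6300.
Mean within-HL = 0.69/1 = 0.6900; mean within-Anx = 0.66/1 = 0.6600.
Geometric mean = √(0.6900 × 0.6600) = 0.6748.
HTMT = 0.6300 / 0.6748 = 0.934.

0.934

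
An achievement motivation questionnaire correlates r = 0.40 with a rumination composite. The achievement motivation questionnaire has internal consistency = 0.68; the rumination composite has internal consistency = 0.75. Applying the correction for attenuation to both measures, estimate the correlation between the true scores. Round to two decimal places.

0.56

r_true = r_obs / √(r_xx · r_yy) = 0.40 / √(0.68 × 0.75) = 0.40 / √0.5100 = 0.40 / 0.7141 ≈ 0.56.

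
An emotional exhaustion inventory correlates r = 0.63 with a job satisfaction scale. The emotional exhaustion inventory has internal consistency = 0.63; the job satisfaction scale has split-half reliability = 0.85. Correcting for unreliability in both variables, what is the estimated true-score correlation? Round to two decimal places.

r_true = r_obs / √(r_xx · r_yy) = 0.63 / √(0.63 × 0.85) = 0.63 / √0.5355 = 0.63 / 0.7318 ≈ 0.86.

0.86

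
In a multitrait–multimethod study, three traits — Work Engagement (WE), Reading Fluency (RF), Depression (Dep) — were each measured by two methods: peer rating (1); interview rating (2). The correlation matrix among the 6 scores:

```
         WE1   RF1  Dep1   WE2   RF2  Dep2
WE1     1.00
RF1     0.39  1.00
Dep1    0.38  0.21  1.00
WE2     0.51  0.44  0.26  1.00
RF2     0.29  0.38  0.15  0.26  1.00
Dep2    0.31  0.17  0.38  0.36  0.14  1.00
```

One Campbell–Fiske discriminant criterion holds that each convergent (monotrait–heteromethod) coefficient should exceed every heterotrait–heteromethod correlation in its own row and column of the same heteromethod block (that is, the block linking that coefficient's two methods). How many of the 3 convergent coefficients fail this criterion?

1

Each convergent coefficient versus the relevant comparison correlations:
WE (methods 1·2): 0.51 vs {0.29, 0.44, 0.31, 0.26} → pass.
RF (methods 1·2): 0.38 vs {0.44, 0.29, 0.17, 0.15} → fail.
Dep (methods 1·2): 0.38 vs {0.26, 0.31, 0.15, 0.17} → pass.
1 of 3 fail.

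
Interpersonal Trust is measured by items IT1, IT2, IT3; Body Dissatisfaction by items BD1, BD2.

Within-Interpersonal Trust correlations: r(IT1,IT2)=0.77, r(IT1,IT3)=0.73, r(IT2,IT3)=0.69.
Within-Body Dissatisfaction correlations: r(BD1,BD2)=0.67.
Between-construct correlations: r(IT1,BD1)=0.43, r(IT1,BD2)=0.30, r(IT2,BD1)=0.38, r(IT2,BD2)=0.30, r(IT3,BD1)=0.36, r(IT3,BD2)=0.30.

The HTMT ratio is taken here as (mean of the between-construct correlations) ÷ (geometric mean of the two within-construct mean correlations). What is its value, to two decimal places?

Mean between = 2.07/6 = 0.3450.
Mean within-IT = 2.19/3 = 0.7300; mean within-BD = 0.67/1 = 0.6700.
Geometric mean = √(0.7300 × 0.6700) = 0.6994.
HTMT = 0.3450 / 0.6994 = 0.49.

0.49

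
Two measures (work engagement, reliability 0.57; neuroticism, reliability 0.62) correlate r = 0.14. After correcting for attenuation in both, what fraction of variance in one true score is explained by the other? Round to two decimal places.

Disattenuated r = 0.14 / √(0.57 × 0.62) = 0.14 / 0.5945 = 0.2355.
Shared true-score variance = 0.2355² = 0.0555 ≈ 0.06.

0.06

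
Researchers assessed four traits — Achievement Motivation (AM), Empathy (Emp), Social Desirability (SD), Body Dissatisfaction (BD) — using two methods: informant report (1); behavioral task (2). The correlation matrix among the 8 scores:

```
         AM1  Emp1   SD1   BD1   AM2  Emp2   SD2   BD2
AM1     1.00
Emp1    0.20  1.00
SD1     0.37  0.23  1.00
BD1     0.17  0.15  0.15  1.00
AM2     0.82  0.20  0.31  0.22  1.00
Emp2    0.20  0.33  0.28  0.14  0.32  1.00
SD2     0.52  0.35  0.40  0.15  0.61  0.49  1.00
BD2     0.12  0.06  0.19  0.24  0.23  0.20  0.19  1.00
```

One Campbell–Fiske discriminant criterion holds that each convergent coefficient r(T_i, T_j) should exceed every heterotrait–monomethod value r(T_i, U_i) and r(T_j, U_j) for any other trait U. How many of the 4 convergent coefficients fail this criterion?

2

Convergent coefficients and their comparison sets:
AM (methods 1·2): 0.82 vs {0.20, 0.32, 0.37, 0.61, 0.17, 0.23} → pass.
Emp (methods 1·2): 0.33 vs {0.20, 0.32, 0.23, 0.49, 0.15, 0.20} → fail.
SD (methods 1·2): 0.40 vs {0.37, 0.61, 0.23, 0.49, 0.15, 0.19} → fail.
BD (methods 1·2): 0.24 vs {0.17, 0.23, 0.15, 0.20, 0.15, 0.19} → pass.
2 of 4 fail.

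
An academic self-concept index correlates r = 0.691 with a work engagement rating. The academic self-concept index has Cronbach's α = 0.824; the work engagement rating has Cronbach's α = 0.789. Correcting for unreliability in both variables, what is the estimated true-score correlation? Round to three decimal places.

0.857

r_true = r_obs / √(r_xx · r_yy) = 0.691 / √(0.824 × 0.789) = 0.691 / √0.650136 = 0.691 / 0.8063 ≈ 0.857.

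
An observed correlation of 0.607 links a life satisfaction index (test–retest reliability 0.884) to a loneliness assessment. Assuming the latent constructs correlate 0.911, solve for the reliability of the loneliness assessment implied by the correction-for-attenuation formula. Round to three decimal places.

0.502

r_true = r_obs / √(r_xx · r_yy) ⇒ 0.911 = 0.607 / √(0.884 · r_yy).
√(0.884 · r_yy) = 0.607 / 0.911 = 0.6663; 0.884 · r_yy = 0.4440; r_yy = 0.4440 / 0.884 ≈ 0.502.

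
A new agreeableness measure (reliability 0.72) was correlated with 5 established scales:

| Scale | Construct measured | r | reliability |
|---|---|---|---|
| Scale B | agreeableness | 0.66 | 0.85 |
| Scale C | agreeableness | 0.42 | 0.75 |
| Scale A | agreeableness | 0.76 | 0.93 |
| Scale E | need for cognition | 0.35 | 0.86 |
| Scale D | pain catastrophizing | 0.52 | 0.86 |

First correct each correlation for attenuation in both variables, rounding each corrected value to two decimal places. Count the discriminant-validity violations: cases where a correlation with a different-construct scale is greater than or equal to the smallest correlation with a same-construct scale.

1

Disattenuated r (r / √(r_scale · r_new)):
  Scale B (conv): 0.66 / √(0.85·0.72) = 0.84
  Scale C (conv): 0.42 / √(0.75·0.72) = 0.57
  Scale A (conv): 0.76 / √(0.93·0.72) = 0.93
  Scale E (disc): 0.35 / √(0.86·0.72) = 0.44
  Scale D (disc): 0.52 / √(0.86·0.72) = 0.66
Smallest convergent = 0.57. Discriminant values: 0.44, 0.66; count ≥ 0.57 → 1.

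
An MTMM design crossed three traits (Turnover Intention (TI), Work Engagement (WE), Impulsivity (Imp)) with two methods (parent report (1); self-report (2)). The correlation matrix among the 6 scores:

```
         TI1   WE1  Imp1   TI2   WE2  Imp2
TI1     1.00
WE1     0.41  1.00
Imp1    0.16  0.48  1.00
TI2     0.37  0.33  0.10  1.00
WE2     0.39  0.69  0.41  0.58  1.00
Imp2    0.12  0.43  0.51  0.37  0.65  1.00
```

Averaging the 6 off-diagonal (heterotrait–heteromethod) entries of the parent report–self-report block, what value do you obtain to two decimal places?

0.30

HTHM values (method 1 × method 2): 0.39, 0.12, 0.33, 0.43, 0.10, 0.41; mean = 1.78/6 = 0.30.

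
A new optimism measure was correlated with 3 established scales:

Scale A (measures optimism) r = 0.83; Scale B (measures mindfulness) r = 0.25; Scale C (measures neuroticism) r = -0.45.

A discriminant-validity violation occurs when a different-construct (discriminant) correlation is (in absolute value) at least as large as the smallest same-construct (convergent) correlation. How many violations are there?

0

Convergent (same construct = optimism): Scale A.
Smallest convergent = 0.83. Discriminant |r|: 0.25, 0.45; count ≥ 0.83 → 0.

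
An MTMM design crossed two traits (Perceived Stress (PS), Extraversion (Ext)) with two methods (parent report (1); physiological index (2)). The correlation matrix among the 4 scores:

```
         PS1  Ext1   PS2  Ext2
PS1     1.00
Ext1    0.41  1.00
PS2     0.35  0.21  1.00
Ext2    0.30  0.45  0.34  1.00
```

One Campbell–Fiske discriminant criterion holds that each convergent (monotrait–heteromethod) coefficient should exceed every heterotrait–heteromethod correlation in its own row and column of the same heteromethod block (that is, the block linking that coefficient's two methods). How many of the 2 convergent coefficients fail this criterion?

0

Checking each validity diagonal entry against its comparison values:
PS (methods 1·2): 0.35 vs {0.30, 0.21} → pass.
Ext (methods 1·2): 0.45 vs {0.21, 0.30} → pass.
0 of 2 fail.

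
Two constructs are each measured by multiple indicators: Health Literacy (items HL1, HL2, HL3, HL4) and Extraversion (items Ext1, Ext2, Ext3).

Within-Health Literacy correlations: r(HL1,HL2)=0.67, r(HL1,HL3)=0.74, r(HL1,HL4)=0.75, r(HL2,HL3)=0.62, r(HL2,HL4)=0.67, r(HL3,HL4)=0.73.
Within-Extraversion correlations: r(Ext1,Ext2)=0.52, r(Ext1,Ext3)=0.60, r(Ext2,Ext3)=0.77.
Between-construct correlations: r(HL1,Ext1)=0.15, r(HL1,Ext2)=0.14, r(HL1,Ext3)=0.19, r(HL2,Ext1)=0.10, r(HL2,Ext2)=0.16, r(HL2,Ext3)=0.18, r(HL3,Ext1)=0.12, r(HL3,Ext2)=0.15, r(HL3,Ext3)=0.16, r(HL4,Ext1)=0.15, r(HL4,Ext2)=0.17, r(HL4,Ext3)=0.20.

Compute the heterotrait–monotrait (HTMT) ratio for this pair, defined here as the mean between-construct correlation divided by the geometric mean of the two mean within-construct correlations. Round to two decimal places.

Mean between = 1.87/12 = 0.1558.
Mean within-HL = 4.18/6 = 0.6967; mean within-Ext = 1.89/3 = 0.6300.
Geometric mean = √(0.6967 × 0.6300) = 0.6625.
HTMT = 0.1558 / 0.6625 = 0.24.

0.24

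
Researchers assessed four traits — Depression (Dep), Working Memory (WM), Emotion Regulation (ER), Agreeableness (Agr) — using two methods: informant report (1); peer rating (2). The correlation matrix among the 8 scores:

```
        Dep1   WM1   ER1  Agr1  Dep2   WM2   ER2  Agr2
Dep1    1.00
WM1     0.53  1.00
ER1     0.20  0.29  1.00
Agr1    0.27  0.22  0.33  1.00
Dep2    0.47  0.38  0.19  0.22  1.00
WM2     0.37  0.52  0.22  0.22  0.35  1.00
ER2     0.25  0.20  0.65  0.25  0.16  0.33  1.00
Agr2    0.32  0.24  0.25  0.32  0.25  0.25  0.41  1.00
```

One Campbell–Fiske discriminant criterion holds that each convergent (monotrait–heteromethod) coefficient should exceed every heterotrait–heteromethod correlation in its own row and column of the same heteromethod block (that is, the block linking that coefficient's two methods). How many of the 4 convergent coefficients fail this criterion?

1

Checking each validity diagonal entry against its comparison values:
Dep (methods 1·2): 0.47 vs {0.37, 0.38, 0.25, 0.19, 0.32, 0.22} → pass.
WM (methods 1·2): 0.52 vs {0.38, 0.37, 0.20, 0.22, 0.24, 0.22} → pass.
ER (methods 1·2): 0.65 vs {0.19, 0.25, 0.22, 0.20, 0.25, 0.25} → pass.
Agr (methods 1·2): 0.32 vs {0.22, 0.32, 0.22, 0.24, 0.25, 0.25} → fail.
1 of 4 fail.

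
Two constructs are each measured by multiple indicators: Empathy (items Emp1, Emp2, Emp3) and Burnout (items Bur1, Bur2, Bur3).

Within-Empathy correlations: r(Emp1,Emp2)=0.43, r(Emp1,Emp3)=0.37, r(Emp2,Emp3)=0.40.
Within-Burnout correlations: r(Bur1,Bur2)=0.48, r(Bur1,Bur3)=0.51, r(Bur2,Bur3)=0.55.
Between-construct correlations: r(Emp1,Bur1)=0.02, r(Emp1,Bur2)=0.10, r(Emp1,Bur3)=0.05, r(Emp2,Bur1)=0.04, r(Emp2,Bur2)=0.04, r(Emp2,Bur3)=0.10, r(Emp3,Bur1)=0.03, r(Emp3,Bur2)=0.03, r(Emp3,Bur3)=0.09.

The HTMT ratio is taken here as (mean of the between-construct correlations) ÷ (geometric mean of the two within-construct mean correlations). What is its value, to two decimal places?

0.12

Between-construct mean = 0.50/9 = 0.0556.
Mean within-Emp = 1.20/3 = 0.4000; mean within-Bur = 1.54/3 = 0.5133.
Geometric mean = √(0.4000 × 0.5133) = 0.4531.
HTMT = 0.0556 / 0.4531 = 0.12.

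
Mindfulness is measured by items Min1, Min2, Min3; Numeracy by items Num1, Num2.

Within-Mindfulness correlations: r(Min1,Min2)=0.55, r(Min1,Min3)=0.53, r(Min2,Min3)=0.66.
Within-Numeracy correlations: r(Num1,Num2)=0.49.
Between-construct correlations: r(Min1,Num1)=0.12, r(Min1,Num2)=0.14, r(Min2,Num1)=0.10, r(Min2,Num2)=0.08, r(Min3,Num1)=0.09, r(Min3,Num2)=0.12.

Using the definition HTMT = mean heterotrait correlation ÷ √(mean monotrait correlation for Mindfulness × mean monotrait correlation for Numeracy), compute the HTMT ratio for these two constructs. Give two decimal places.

Mean between = 0.65/6 = 0.1083.
Mean within-Min = 1.74/3 = 0.5800; mean within-Num = 0.49/1 = 0.4900.
Geometric mean = √(0.5800 × 0.4900) = 0.5331.
HTMT = 0.1083 / 0.5331 = 0.20.

0.20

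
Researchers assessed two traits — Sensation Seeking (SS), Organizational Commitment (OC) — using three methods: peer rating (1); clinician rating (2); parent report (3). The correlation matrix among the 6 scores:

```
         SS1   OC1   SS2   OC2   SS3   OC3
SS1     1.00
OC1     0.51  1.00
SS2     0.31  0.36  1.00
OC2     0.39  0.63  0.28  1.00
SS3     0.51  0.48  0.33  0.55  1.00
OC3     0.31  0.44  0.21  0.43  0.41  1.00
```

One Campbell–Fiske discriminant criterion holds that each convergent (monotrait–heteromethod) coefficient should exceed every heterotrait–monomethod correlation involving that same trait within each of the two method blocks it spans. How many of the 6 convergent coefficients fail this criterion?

4

Checking each validity diagonal entry against its comparison values:
SS (methods 1·2): 0.31 vs {0.51, 0.28} → fail.
SS (methods 1·3): 0.51 vs {0.51, 0.41} → fail.
SS (methods 2·3): 0.33 vs {0.28, 0.41} → fail.
OC (methods 1·2): 0.63 vs {0.51, 0.28} → pass.
OC (methods 1·3): 0.44 vs {0.51, 0.41} → fail.
OC (methods 2·3): 0.43 vs {0.28, 0.41} → pass.
4 of 6 fail.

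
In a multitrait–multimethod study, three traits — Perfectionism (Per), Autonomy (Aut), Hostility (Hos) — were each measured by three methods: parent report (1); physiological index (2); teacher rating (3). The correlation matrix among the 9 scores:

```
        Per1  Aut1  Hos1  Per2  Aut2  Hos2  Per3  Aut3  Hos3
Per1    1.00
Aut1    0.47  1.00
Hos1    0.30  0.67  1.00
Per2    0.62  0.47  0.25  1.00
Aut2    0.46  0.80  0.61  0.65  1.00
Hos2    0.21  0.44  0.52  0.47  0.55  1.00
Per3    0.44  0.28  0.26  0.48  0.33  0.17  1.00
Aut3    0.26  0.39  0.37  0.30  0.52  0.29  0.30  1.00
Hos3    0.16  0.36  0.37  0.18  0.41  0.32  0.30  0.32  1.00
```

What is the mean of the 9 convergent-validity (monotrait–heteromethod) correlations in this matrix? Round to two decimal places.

Convergent values: 0.62, 0.44, 0.48, 0.80, 0.39, 0.52, 0.52, 0.37, 0.32; mean = 4.46/9 = 0.50.

0.50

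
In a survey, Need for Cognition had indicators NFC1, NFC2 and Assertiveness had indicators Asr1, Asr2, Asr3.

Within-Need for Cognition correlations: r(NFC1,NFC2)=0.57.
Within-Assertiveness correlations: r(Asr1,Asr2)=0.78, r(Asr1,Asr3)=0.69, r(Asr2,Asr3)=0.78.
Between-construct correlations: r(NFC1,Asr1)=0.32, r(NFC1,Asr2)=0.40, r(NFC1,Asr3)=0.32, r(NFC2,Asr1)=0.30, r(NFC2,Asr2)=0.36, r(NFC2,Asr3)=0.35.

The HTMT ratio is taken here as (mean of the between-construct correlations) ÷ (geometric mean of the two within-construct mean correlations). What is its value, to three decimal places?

0.523

Mean heterotrait r = 2.05/6 = 0.3417.
Mean within-NFC = 0.57/1 = 0.5700; mean within-Asr = 2.25/3 = 0.7500.
Geometric mean = √(0.5700 × 0.7500) = 0.6538.
HTMT = 0.3417 / 0.6538 = 0.523.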